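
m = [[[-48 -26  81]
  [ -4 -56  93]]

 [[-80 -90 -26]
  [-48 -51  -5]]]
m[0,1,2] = 93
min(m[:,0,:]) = -90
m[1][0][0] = -80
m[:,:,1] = [[-26, -56], [-90, -51]]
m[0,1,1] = -56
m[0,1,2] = 93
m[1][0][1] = -90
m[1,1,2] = -5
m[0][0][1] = -26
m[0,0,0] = -48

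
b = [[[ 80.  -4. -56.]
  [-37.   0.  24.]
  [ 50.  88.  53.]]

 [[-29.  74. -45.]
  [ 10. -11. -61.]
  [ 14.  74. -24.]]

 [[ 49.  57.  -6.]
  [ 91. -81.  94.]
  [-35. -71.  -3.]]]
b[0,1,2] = 24.0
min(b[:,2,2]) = -24.0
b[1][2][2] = -24.0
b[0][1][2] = 24.0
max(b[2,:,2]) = 94.0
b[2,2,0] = -35.0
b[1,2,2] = -24.0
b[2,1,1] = -81.0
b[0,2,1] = 88.0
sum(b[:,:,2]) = -24.0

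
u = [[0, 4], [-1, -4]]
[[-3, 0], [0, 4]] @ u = [[0, -12], [-4, -16]]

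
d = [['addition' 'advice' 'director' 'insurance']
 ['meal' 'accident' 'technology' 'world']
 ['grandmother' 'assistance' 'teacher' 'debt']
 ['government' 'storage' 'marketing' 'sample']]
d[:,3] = ['insurance', 'world', 'debt', 'sample']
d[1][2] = 'technology'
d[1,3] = 'world'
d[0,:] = ['addition', 'advice', 'director', 'insurance']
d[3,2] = 'marketing'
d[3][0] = 'government'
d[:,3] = ['insurance', 'world', 'debt', 'sample']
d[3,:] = ['government', 'storage', 'marketing', 'sample']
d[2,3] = 'debt'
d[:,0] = ['addition', 'meal', 'grandmother', 'government']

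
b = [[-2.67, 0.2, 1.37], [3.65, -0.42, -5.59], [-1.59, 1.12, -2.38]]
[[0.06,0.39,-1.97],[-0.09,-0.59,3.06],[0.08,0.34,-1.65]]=b @ [[-0.02, -0.13, 0.65], [0.04, 0.14, -0.7], [0.0, 0.01, -0.07]]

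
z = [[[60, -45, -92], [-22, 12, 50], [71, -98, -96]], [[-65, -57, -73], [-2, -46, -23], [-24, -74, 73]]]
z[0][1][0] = -22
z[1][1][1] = -46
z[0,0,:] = [60, -45, -92]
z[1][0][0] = -65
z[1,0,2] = -73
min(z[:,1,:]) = -46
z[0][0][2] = -92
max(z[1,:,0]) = -2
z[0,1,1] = 12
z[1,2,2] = 73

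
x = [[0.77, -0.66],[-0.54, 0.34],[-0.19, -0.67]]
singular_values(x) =[1.24, 0.63]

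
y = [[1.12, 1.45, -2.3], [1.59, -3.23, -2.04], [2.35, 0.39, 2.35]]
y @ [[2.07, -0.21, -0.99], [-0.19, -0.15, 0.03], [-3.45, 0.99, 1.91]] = [[9.98, -2.73, -5.46], [10.94, -1.87, -5.57], [-3.32, 1.77, 2.17]]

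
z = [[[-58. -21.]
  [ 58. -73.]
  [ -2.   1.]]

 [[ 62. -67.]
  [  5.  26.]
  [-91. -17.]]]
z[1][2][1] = -17.0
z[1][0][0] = 62.0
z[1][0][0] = 62.0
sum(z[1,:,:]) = -82.0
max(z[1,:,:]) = 62.0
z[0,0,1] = -21.0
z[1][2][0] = -91.0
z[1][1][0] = 5.0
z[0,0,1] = -21.0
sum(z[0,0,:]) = -79.0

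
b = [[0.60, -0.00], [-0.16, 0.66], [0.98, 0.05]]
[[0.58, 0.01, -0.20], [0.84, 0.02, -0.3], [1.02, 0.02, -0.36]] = b @ [[0.96, 0.02, -0.34],[1.5, 0.03, -0.53]]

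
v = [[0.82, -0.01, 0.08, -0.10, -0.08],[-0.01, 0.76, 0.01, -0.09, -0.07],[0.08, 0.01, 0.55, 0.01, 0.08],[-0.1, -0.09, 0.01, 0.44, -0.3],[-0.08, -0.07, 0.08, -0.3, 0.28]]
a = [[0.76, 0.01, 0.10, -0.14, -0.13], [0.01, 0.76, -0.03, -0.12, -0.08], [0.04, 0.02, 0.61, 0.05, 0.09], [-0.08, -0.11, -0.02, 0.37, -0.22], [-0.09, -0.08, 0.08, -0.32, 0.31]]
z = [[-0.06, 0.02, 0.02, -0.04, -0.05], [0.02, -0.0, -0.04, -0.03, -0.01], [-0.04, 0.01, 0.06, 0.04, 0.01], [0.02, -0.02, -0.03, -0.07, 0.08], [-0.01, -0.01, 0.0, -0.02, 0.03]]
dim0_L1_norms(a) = [0.98, 0.98, 0.84, 1.0, 0.83]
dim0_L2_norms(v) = [0.83, 0.77, 0.56, 0.55, 0.43]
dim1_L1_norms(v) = [1.09, 0.94, 0.73, 0.94, 0.81]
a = z + v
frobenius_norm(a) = 1.43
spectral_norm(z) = 0.14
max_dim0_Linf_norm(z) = 0.08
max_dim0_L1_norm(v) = 1.09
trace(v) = 2.85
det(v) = 0.00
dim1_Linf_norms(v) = [0.82, 0.76, 0.55, 0.44, 0.3]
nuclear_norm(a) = 2.83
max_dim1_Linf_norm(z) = 0.08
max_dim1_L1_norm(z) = 0.22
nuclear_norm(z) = 0.32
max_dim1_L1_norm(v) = 1.09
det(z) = 0.00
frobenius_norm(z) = 0.18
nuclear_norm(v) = 2.85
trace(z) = -0.04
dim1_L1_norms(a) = [1.14, 1.0, 0.81, 0.8, 0.88]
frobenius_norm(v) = 1.45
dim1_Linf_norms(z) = [0.06, 0.04, 0.06, 0.08, 0.03]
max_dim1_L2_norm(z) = 0.11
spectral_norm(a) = 0.84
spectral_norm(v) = 0.86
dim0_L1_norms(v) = [1.09, 0.94, 0.73, 0.94, 0.81]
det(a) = 0.00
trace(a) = 2.81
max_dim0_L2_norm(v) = 0.83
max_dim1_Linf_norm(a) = 0.76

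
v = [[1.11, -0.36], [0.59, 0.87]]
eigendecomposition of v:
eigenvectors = [[0.16+0.59j, (0.16-0.59j)], [0.79+0.00j, 0.79-0.00j]]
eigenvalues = [(0.99+0.44j), (0.99-0.44j)]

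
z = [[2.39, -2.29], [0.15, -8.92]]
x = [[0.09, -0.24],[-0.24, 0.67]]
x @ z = [[0.18,  1.93], [-0.47,  -5.43]]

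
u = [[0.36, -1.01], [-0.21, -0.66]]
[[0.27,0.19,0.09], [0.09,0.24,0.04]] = u @ [[0.2, -0.25, 0.04], [-0.2, -0.28, -0.07]]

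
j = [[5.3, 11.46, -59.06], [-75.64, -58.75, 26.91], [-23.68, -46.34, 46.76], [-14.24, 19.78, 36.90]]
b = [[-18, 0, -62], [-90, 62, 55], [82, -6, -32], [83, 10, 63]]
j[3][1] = 19.78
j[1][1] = -58.75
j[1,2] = 26.91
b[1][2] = 55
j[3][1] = 19.78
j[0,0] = 5.3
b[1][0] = -90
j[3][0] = -14.24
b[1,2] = 55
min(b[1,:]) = -90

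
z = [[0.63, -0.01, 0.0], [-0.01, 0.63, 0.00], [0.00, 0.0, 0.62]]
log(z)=[[-0.46, -0.02, 0.0], [-0.02, -0.46, 0.00], [0.0, 0.00, -0.48]]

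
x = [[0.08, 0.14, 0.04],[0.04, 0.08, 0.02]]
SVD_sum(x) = [[0.08, 0.14, 0.04],  [0.04, 0.08, 0.02]] + [[0.0, -0.0, 0.00], [-0.00, 0.00, -0.00]]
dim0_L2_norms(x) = [0.09, 0.16, 0.04]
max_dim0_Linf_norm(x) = 0.14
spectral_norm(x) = 0.19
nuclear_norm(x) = 0.19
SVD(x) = [[-0.88, -0.48], [-0.48, 0.88]] @ diag([0.18967805366830234, 0.004715501734133354]) @ [[-0.47,-0.85,-0.24], [-0.76,0.53,-0.38]]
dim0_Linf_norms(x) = [0.08, 0.14, 0.04]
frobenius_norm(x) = 0.19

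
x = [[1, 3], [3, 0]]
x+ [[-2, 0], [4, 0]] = [[-1, 3], [7, 0]]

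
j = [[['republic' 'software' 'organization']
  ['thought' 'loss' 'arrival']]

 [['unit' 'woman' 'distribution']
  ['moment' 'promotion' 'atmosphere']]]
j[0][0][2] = 'organization'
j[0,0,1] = 'software'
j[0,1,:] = ['thought', 'loss', 'arrival']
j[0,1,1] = 'loss'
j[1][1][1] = 'promotion'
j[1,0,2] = 'distribution'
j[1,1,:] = ['moment', 'promotion', 'atmosphere']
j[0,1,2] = 'arrival'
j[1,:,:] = [['unit', 'woman', 'distribution'], ['moment', 'promotion', 'atmosphere']]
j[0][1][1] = 'loss'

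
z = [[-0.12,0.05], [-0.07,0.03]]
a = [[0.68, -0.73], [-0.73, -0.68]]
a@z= [[-0.03, 0.01], [0.14, -0.06]]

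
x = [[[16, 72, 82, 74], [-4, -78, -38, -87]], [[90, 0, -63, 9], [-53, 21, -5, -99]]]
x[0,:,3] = [74, -87]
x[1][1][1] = 21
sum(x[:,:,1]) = 15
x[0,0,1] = 72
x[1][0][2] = -63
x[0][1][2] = -38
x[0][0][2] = 82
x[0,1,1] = -78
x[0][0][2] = 82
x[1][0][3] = 9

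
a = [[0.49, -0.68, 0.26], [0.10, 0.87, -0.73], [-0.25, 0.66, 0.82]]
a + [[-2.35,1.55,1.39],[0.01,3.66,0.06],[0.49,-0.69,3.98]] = [[-1.86, 0.87, 1.65],[0.11, 4.53, -0.67],[0.24, -0.03, 4.8]]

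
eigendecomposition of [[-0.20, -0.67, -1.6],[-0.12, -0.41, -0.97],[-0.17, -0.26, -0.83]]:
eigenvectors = [[-0.78, -0.83, -0.72],[-0.47, -0.46, -0.61],[-0.41, 0.31, 0.34]]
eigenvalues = [-1.45, 0.02, -0.01]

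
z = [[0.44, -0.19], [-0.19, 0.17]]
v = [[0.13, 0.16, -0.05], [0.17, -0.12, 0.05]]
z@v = [[0.02, 0.09, -0.03], [0.0, -0.05, 0.02]]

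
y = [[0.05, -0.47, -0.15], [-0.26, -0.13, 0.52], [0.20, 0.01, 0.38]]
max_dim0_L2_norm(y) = 0.66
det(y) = -0.10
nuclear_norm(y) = 1.47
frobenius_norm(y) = 0.89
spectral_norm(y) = 0.67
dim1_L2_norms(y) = [0.5, 0.6, 0.43]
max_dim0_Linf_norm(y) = 0.52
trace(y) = 0.30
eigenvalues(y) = [(-0.46+0j), (0.38+0.27j), (0.38-0.27j)]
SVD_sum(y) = [[0.03, -0.00, -0.16], [-0.11, 0.01, 0.55], [-0.06, 0.01, 0.33]] + [[-0.04, -0.46, 0.00], [-0.01, -0.15, 0.00], [0.00, 0.03, -0.0]] + [[0.06,-0.01,0.01],[-0.14,0.01,-0.03],[0.26,-0.03,0.05]]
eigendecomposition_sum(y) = [[-0.16-0.00j,-0.23+0.00j,0.11-0.00j], [-0.19-0.00j,(-0.27+0j),(0.13-0j)], [(0.04+0j),(0.06-0j),(-0.03+0j)]] + [[(0.11+0.11j),-0.12-0.04j,-0.13+0.29j], [-0.03-0.12j,(0.07+0.07j),(0.19-0.15j)], [(0.08-0.08j),(-0.02+0.08j),(0.2+0.09j)]] + [[0.11-0.11j, -0.12+0.04j, -0.13-0.29j], [(-0.03+0.12j), (0.07-0.07j), 0.19+0.15j], [0.08+0.08j, -0.02-0.08j, (0.2-0.09j)]]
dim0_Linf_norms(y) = [0.26, 0.47, 0.52]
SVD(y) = [[-0.25, 0.95, -0.21],  [0.83, 0.32, 0.46],  [0.50, -0.06, -0.86]] @ diag([0.6711616473568004, 0.4889504544219313, 0.30946647029669083]) @ [[-0.19,0.02,0.98], [-0.10,-1.0,0.0], [-0.98,0.09,-0.19]]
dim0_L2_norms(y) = [0.33, 0.49, 0.66]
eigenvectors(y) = [[(0.64+0j), 0.69+0.00j, 0.69-0.00j], [(0.75+0j), (-0.48-0.24j), -0.48+0.24j], [-0.16+0.00j, (-0.01-0.49j), (-0.01+0.49j)]]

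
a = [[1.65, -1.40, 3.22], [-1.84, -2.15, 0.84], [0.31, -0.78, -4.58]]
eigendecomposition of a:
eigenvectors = [[(0.93+0j),(0.46-0.08j),0.46+0.08j], [-0.36+0.00j,(0.74+0j),(0.74-0j)], [(0.08+0j),(-0.44+0.2j),-0.44-0.20j]]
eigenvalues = [(2.46+0j), (-3.77+0.43j), (-3.77-0.43j)]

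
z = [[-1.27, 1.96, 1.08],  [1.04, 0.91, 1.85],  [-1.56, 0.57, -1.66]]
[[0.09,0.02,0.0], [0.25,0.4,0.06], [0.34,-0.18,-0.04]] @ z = [[-0.09,0.19,0.13], [0.0,0.89,0.91], [-0.56,0.48,0.10]]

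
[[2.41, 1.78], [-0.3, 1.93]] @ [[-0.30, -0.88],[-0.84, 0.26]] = [[-2.22, -1.66],[-1.53, 0.77]]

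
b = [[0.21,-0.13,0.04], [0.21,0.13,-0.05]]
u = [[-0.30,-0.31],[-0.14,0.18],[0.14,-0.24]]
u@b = [[-0.13, -0.0, 0.0], [0.01, 0.04, -0.01], [-0.02, -0.05, 0.02]]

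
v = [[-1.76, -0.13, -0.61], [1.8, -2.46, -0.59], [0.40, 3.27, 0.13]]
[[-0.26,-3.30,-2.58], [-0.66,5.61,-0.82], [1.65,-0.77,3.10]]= v@[[0.21, 2.2, 1.0], [0.49, -0.47, 0.78], [-0.28, -0.84, 1.18]]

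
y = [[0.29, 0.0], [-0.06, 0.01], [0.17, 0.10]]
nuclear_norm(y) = 0.43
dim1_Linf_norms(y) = [0.29, 0.06, 0.17]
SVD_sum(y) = [[0.28, 0.04], [-0.06, -0.01], [0.18, 0.03]] + [[0.01, -0.04],[-0.00, 0.02],[-0.01, 0.07]]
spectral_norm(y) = 0.35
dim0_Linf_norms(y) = [0.29, 0.1]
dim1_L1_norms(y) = [0.29, 0.07, 0.27]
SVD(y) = [[-0.83, 0.49], [0.17, -0.22], [-0.53, -0.84]] @ diag([0.34506266398386737, 0.08735993317509227]) @ [[-0.99, -0.15], [0.15, -0.99]]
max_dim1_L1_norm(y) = 0.29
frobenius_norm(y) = 0.36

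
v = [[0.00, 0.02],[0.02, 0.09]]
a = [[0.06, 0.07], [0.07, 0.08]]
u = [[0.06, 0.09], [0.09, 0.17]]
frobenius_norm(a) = 0.14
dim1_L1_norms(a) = [0.13, 0.15]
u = v + a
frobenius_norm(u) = 0.22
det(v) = -0.00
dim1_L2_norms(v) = [0.02, 0.09]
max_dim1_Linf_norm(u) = 0.17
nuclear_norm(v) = 0.10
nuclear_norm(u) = 0.23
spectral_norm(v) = 0.09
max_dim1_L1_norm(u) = 0.26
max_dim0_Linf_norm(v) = 0.09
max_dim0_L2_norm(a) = 0.11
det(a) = -0.00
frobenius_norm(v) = 0.09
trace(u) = 0.23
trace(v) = 0.09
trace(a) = 0.14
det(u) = 0.00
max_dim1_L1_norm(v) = 0.11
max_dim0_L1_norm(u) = 0.26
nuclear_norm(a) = 0.14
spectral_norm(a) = 0.14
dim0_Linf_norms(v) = [0.02, 0.09]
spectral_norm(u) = 0.22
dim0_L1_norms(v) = [0.02, 0.11]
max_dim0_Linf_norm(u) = 0.17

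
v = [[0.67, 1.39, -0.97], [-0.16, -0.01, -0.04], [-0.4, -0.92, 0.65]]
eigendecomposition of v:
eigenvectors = [[-0.84, -0.21, 0.78], [0.10, 0.63, -0.51], [0.53, 0.75, -0.36]]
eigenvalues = [1.11, -0.0, 0.2]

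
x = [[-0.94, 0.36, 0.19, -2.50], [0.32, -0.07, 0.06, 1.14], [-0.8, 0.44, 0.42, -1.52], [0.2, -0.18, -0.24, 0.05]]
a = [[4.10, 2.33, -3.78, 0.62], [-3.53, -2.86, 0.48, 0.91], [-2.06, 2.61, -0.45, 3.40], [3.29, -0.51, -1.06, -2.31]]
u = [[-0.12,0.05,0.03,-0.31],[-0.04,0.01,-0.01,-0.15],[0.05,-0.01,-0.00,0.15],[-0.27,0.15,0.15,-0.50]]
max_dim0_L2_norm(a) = 6.66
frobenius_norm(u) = 0.73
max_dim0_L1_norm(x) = 5.21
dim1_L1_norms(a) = [10.83, 7.78, 8.52, 7.17]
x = a @ u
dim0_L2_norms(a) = [6.66, 4.55, 3.98, 4.26]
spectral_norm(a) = 7.93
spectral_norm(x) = 3.44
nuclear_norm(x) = 4.00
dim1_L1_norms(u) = [0.51, 0.21, 0.21, 1.07]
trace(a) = -1.52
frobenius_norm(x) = 3.49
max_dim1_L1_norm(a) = 10.83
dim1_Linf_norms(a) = [4.1, 3.53, 3.4, 3.29]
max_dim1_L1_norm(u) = 1.07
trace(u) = -0.61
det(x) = -0.00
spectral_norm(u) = 0.72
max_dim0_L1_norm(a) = 12.98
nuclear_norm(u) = 0.83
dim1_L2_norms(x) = [2.7, 1.19, 1.82, 0.36]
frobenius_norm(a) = 9.95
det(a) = -6.65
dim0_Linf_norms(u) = [0.27, 0.15, 0.15, 0.5]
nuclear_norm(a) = 15.84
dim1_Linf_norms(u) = [0.31, 0.15, 0.15, 0.5]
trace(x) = -0.54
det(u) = -0.00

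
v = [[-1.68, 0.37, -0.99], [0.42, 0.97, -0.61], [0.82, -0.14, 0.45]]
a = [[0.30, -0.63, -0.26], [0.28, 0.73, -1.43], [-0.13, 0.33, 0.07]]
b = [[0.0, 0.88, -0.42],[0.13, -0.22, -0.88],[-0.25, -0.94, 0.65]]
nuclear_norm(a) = 2.46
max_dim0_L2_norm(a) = 1.46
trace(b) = 0.43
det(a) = 0.00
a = v @ b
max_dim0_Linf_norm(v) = 1.68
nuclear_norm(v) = 3.42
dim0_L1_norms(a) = [0.71, 1.69, 1.76]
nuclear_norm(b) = 2.56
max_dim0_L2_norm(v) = 1.92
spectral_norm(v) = 2.20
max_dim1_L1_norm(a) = 2.44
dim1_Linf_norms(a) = [0.63, 1.43, 0.33]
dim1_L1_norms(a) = [1.19, 2.44, 0.53]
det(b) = 0.19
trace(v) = -0.26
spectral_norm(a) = 1.63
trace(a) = 1.10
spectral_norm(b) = 1.55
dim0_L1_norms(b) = [0.38, 2.04, 1.95]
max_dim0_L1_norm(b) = 2.04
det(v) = 0.00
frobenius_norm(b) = 1.78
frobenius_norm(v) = 2.51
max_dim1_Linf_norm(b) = 0.94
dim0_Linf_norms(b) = [0.25, 0.94, 0.88]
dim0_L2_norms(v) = [1.92, 1.05, 1.25]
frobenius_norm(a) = 1.83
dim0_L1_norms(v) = [2.92, 1.48, 2.05]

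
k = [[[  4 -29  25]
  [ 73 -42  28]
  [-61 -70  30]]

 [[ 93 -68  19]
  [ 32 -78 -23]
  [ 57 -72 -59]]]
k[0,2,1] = -70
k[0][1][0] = 73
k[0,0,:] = [4, -29, 25]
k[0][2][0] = -61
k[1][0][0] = 93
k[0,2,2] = 30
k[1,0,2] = 19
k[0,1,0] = 73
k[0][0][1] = -29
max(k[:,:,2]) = 30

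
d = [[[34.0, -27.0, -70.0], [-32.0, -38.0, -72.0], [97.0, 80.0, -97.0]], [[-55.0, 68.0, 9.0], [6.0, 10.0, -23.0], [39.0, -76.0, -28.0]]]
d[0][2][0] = 97.0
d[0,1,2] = -72.0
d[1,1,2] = -23.0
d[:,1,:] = [[-32.0, -38.0, -72.0], [6.0, 10.0, -23.0]]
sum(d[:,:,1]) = 17.0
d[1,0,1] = 68.0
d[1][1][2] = -23.0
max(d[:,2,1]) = 80.0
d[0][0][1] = -27.0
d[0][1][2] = -72.0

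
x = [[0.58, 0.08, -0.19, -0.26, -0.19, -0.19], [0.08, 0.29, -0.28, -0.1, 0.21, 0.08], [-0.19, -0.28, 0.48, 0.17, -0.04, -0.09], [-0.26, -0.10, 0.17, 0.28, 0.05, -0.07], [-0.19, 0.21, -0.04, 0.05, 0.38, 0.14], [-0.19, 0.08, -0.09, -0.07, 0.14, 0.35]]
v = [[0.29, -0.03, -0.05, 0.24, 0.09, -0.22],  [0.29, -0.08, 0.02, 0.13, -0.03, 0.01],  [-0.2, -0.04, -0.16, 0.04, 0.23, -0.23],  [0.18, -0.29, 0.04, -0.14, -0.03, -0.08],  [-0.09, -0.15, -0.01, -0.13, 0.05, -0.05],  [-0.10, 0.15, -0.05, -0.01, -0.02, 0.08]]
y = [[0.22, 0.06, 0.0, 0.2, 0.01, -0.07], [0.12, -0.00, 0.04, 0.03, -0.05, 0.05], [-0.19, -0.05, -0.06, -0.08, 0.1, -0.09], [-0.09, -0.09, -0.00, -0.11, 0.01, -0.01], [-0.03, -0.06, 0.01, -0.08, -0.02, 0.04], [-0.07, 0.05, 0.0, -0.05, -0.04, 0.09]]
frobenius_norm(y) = 0.50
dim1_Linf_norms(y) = [0.22, 0.12, 0.19, 0.11, 0.08, 0.09]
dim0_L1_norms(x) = [1.49, 1.04, 1.25, 0.93, 1.01, 0.92]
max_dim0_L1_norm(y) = 0.72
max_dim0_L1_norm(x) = 1.49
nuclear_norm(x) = 2.36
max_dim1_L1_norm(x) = 1.49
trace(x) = 2.36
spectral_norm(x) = 0.99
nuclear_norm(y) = 0.79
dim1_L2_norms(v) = [0.45, 0.33, 0.42, 0.38, 0.23, 0.2]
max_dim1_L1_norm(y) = 0.57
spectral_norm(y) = 0.43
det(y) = 0.00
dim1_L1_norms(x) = [1.49, 1.04, 1.25, 0.93, 1.01, 0.92]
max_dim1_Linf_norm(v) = 0.29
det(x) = 0.00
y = x @ v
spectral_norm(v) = 0.58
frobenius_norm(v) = 0.85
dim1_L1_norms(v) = [0.92, 0.56, 0.9, 0.76, 0.48, 0.41]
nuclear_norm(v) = 1.58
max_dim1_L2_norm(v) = 0.45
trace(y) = 0.12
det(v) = -0.00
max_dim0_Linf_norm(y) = 0.22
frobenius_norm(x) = 1.33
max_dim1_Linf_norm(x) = 0.58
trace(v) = 0.04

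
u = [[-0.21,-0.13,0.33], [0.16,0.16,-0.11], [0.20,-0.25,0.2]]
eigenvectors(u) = [[0.81, -0.47, 0.52], [-0.36, -0.51, -0.05], [-0.46, -0.72, 0.85]]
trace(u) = 0.15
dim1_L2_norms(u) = [0.41, 0.25, 0.38]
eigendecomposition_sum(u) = [[-0.25,0.01,0.15], [0.11,-0.01,-0.07], [0.14,-0.01,-0.09]] + [[0.04, 0.13, -0.02], [0.05, 0.14, -0.02], [0.07, 0.19, -0.03]] + [[-0.01, -0.27, 0.20], [0.0, 0.03, -0.02], [-0.01, -0.44, 0.32]]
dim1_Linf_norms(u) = [0.33, 0.16, 0.25]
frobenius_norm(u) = 0.61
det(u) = -0.02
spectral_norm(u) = 0.51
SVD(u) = [[-0.76, 0.41, -0.50], [0.43, -0.26, -0.87], [-0.49, -0.87, 0.02]] @ diag([0.5073361729968086, 0.3270294655819301, 0.1065914452953396]) @ [[0.26, 0.57, -0.78], [-0.93, 0.38, -0.03], [-0.28, -0.73, -0.63]]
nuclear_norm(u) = 0.94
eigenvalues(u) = [-0.34, 0.15, 0.34]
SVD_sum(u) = [[-0.10, -0.22, 0.30], [0.06, 0.12, -0.17], [-0.06, -0.14, 0.19]] + [[-0.12, 0.05, -0.00], [0.08, -0.03, 0.0], [0.26, -0.11, 0.01]] + [[0.01, 0.04, 0.03], [0.03, 0.07, 0.06], [-0.0, -0.00, -0.00]]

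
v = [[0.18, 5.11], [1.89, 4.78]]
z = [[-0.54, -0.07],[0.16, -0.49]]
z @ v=[[-0.23, -3.09],[-0.90, -1.52]]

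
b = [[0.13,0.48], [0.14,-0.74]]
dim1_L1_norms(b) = [0.61, 0.88]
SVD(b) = [[-0.53, 0.85], [0.85, 0.53]] @ diag([0.8833358215001771, 0.18498061102344557]) @ [[0.06, -1.0], [1.00, 0.06]]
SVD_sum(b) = [[-0.03, 0.47], [0.04, -0.75]] + [[0.16, 0.01], [0.1, 0.01]]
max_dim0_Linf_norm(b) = 0.74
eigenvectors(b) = [[0.99, -0.45], [0.15, 0.89]]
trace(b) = -0.61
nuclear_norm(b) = 1.07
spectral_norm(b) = 0.88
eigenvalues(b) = [0.2, -0.81]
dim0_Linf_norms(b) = [0.14, 0.74]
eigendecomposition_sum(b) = [[0.19, 0.1], [0.03, 0.01]] + [[-0.06, 0.38], [0.11, -0.75]]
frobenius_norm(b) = 0.90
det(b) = -0.16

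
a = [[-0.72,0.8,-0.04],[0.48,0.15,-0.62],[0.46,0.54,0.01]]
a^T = [[-0.72, 0.48, 0.46],  [0.8, 0.15, 0.54],  [-0.04, -0.62, 0.01]]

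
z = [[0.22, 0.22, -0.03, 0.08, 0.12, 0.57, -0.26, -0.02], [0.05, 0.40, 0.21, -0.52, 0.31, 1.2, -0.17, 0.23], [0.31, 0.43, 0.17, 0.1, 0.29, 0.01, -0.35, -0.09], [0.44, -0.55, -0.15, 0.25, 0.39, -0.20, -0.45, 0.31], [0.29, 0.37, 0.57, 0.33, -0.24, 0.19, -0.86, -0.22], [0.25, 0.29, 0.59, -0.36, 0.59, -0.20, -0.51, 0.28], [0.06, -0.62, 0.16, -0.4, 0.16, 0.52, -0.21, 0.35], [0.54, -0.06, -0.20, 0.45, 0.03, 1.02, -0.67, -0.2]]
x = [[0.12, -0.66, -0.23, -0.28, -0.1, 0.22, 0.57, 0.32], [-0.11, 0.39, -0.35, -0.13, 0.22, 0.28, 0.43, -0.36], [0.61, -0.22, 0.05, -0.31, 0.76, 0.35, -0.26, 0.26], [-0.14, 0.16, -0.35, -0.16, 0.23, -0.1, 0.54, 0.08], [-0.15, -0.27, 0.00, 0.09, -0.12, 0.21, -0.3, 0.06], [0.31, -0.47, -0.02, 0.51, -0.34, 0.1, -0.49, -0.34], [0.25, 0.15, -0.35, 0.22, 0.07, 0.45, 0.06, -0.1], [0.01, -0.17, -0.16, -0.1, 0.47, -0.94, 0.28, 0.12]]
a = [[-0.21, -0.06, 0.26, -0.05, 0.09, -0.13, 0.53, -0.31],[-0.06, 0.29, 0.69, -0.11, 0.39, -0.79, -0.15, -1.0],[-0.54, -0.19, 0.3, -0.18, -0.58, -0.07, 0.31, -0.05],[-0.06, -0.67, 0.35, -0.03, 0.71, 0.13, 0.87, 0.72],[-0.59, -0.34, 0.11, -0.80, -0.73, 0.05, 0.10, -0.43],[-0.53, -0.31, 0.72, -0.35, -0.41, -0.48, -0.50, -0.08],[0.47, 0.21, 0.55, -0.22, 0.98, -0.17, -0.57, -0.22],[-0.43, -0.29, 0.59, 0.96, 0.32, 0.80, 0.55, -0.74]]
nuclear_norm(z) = 6.89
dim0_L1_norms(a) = [2.89, 2.36, 3.57, 2.7, 4.21, 2.62, 3.58, 3.55]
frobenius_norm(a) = 3.85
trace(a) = -2.17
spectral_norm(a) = 2.04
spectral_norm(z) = 2.14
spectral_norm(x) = 1.51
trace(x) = 0.56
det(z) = -0.00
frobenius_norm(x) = 2.60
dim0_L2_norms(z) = [0.88, 1.14, 0.91, 0.97, 0.88, 1.79, 1.38, 0.67]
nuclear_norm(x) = 6.17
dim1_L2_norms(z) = [0.72, 1.45, 0.73, 1.04, 1.24, 1.16, 1.02, 1.44]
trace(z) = 0.19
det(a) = 0.01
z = a @ x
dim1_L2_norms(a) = [0.72, 1.54, 0.94, 1.54, 1.36, 1.29, 1.41, 1.77]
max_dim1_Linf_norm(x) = 0.94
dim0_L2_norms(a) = [1.17, 0.96, 1.39, 1.33, 1.66, 1.25, 1.43, 1.55]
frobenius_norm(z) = 3.19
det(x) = 0.00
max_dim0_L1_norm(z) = 3.91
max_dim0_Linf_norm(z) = 1.2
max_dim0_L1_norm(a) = 4.21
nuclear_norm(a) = 8.98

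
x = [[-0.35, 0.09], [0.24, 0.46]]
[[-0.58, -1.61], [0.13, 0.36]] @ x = [[-0.18, -0.79], [0.04, 0.18]]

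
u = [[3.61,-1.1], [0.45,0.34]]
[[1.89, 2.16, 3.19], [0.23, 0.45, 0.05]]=u @ [[0.52, 0.71, 0.66], [-0.01, 0.37, -0.73]]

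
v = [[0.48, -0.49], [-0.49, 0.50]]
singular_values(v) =[0.98, 0.0]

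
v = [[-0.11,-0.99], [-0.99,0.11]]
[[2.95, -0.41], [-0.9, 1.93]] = v @ [[0.57, -1.88], [-3.04, 0.62]]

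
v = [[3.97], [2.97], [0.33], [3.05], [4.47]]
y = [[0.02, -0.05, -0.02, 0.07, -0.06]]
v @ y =[[0.08, -0.2, -0.08, 0.28, -0.24], [0.06, -0.15, -0.06, 0.21, -0.18], [0.01, -0.02, -0.01, 0.02, -0.02], [0.06, -0.15, -0.06, 0.21, -0.18], [0.09, -0.22, -0.09, 0.31, -0.27]]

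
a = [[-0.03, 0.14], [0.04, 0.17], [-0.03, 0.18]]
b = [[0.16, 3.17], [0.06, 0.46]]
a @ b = [[0.00, -0.03], [0.02, 0.20], [0.01, -0.01]]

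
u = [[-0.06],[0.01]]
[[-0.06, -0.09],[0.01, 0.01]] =u @[[0.99, 1.44]]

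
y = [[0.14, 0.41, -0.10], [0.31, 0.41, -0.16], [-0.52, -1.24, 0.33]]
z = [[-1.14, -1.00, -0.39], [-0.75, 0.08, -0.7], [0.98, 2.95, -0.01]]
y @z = [[-0.57, -0.40, -0.34], [-0.82, -0.75, -0.41], [1.85, 1.39, 1.07]]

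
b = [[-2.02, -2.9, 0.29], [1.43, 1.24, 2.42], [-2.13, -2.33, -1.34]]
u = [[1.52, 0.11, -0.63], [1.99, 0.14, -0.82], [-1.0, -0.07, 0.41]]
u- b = [[3.54, 3.01, -0.92], [0.56, -1.1, -3.24], [1.13, 2.26, 1.75]]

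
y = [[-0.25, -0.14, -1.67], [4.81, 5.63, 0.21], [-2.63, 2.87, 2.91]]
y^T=[[-0.25, 4.81, -2.63], [-0.14, 5.63, 2.87], [-1.67, 0.21, 2.91]]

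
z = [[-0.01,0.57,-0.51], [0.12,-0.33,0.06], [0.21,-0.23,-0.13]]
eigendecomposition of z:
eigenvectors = [[0.24+0.50j, (0.24-0.5j), -0.64+0.00j], [0.41-0.09j, 0.41+0.09j, -0.46+0.00j], [(0.72+0j), 0.72-0.00j, -0.61+0.00j]]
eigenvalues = [(-0.19+0.17j), (-0.19-0.17j), (-0.09+0j)]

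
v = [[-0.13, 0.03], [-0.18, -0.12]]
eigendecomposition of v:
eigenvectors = [[-0.03+0.38j, (-0.03-0.38j)], [(-0.93+0j), -0.93-0.00j]]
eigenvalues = [(-0.12+0.07j), (-0.12-0.07j)]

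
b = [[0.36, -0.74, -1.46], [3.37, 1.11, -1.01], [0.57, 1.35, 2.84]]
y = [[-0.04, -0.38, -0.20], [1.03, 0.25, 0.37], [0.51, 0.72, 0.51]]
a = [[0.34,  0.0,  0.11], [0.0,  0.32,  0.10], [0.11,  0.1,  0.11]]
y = b @ a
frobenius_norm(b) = 5.16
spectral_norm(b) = 3.74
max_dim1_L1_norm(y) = 1.74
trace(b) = 4.31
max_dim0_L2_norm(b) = 3.44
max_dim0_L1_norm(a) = 0.45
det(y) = 0.01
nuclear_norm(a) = 0.77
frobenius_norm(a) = 0.52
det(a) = 0.00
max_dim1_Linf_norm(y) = 1.03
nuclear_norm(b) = 7.54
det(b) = 3.42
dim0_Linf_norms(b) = [3.37, 1.35, 2.84]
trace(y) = 0.72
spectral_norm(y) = 1.46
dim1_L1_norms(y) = [0.62, 1.65, 1.74]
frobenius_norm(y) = 1.58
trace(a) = 0.77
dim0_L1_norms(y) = [1.58, 1.35, 1.08]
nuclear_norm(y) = 2.06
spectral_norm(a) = 0.41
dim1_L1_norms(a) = [0.45, 0.42, 0.32]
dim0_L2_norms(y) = [1.15, 0.85, 0.66]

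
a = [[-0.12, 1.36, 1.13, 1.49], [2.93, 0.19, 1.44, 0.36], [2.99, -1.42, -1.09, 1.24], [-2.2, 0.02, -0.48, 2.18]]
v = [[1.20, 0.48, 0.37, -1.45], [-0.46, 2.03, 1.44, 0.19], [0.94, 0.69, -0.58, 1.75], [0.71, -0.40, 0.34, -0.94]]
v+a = [[1.08, 1.84, 1.50, 0.04], [2.47, 2.22, 2.88, 0.55], [3.93, -0.73, -1.67, 2.99], [-1.49, -0.38, -0.14, 1.24]]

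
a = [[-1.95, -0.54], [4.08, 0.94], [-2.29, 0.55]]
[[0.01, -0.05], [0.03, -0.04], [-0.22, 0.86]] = a @ [[0.05, -0.19],[-0.19, 0.78]]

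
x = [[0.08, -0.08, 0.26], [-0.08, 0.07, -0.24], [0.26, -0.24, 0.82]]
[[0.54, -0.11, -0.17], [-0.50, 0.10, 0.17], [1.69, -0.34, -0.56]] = x@[[1.78, -0.83, -0.96],[-1.43, 0.56, -0.74],[1.08, 0.01, -0.60]]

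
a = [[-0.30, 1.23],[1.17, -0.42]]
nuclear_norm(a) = 2.40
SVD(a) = [[-0.72,0.70],  [0.7,0.72]] @ diag([1.562746901033816, 0.8402512263062784]) @ [[0.66, -0.75],[0.75, 0.66]]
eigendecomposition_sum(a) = [[0.44,  0.43], [0.41,  0.4]] + [[-0.74, 0.80],[0.76, -0.82]]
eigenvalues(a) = [0.84, -1.56]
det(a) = -1.31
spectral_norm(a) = 1.56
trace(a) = -0.72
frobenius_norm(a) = 1.77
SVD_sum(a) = [[-0.74, 0.85], [0.72, -0.82]] + [[0.44,0.38], [0.45,0.4]]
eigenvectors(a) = [[0.73,-0.70], [0.68,0.72]]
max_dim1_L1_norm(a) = 1.59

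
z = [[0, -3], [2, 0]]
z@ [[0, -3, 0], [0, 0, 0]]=[[0, 0, 0], [0, -6, 0]]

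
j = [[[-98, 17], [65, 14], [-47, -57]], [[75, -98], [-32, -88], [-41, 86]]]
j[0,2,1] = -57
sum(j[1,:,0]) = 2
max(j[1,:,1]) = 86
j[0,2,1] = -57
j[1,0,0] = 75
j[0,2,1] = -57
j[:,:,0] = [[-98, 65, -47], [75, -32, -41]]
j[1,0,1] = -98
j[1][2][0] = -41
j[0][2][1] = -57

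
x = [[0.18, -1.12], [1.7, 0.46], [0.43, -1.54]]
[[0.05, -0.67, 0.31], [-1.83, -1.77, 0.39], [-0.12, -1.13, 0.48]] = x @ [[-1.02, -1.15, 0.29],[-0.21, 0.41, -0.23]]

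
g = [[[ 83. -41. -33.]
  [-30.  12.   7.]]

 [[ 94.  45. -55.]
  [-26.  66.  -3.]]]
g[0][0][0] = 83.0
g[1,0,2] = -55.0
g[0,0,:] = [83.0, -41.0, -33.0]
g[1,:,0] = [94.0, -26.0]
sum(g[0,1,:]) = -11.0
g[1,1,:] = [-26.0, 66.0, -3.0]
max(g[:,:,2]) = 7.0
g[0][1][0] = -30.0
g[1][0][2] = -55.0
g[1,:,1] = [45.0, 66.0]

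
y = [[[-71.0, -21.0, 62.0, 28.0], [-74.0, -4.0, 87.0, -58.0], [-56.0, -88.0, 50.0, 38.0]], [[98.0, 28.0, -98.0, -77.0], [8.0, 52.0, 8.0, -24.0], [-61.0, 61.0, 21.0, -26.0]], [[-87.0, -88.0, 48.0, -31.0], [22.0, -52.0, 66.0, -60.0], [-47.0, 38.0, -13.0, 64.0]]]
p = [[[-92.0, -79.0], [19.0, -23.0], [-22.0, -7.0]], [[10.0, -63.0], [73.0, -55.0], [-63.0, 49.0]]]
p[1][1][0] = 73.0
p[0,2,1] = -7.0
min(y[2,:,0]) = -87.0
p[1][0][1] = -63.0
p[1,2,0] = -63.0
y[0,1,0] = -74.0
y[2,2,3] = 64.0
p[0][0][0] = -92.0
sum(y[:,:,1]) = -74.0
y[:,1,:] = [[-74.0, -4.0, 87.0, -58.0], [8.0, 52.0, 8.0, -24.0], [22.0, -52.0, 66.0, -60.0]]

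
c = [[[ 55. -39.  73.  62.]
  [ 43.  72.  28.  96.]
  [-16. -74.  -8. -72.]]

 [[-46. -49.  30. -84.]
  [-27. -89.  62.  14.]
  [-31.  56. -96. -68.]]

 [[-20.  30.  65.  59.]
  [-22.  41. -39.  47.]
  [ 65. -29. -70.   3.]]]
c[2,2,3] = 3.0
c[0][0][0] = 55.0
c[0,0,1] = -39.0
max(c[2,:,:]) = 65.0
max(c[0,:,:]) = 96.0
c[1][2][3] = -68.0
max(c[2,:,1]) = 41.0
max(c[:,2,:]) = 65.0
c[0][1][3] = 96.0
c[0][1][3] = 96.0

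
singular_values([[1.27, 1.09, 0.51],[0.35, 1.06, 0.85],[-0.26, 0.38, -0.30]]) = [2.15, 0.68, 0.5]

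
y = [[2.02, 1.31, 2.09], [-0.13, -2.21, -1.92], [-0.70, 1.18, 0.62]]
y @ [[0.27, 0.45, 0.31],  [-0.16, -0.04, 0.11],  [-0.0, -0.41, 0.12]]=[[0.34, -0.00, 1.02],[0.32, 0.82, -0.51],[-0.38, -0.62, -0.01]]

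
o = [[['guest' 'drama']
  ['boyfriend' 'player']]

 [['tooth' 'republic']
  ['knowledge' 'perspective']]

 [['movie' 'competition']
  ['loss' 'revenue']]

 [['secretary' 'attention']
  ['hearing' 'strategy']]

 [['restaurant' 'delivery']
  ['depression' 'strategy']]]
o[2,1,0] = 'loss'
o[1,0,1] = 'republic'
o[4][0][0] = 'restaurant'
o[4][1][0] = 'depression'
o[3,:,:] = [['secretary', 'attention'], ['hearing', 'strategy']]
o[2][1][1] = 'revenue'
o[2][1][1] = 'revenue'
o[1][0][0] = 'tooth'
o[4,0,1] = 'delivery'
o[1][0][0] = 'tooth'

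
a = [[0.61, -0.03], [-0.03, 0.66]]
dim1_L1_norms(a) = [0.64, 0.69]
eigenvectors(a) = [[-0.91, 0.42], [-0.42, -0.91]]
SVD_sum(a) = [[0.12, -0.26],[-0.26, 0.55]] + [[0.49, 0.23], [0.23, 0.11]]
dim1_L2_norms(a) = [0.61, 0.66]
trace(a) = 1.27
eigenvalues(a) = [0.6, 0.67]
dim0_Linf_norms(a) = [0.61, 0.66]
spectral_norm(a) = 0.67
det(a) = 0.40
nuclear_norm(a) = 1.27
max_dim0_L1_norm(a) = 0.69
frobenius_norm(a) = 0.90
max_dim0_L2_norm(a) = 0.66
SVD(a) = [[-0.42,0.91], [0.91,0.42]] @ diag([0.6740512483795332, 0.5959487516204667]) @ [[-0.42, 0.91], [0.91, 0.42]]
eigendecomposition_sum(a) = [[0.49, 0.23], [0.23, 0.11]] + [[0.12,-0.26], [-0.26,0.55]]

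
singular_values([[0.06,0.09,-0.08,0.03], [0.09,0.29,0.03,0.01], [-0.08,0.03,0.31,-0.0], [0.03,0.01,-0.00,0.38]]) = [0.39, 0.33, 0.31, 0.0]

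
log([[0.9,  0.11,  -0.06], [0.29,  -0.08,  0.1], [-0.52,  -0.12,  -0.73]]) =[[-0.10+0.11j, 0.23-0.33j, (0.03+0.09j)],[0.40-0.76j, -2.08+3.06j, -0.33+0.02j],[-0.11+0.99j, (0.17+0.11j), -0.27+3.11j]]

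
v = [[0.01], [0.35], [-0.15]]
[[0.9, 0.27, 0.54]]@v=[[0.02]]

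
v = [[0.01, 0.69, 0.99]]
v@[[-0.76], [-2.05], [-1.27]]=[[-2.68]]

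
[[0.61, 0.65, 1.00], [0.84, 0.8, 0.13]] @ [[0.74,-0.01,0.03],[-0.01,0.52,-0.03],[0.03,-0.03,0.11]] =[[0.47, 0.30, 0.11], [0.62, 0.40, 0.02]]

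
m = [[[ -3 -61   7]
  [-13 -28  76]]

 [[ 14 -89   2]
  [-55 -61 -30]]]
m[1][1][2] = -30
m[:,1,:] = [[-13, -28, 76], [-55, -61, -30]]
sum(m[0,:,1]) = -89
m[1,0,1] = -89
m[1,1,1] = -61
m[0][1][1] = -28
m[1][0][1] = -89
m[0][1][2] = 76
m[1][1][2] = -30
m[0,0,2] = 7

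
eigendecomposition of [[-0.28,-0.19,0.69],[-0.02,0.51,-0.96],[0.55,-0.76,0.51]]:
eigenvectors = [[-0.33, 0.70, 0.58],[0.66, -0.43, 0.71],[-0.68, -0.57, 0.40]]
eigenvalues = [1.51, -0.73, -0.04]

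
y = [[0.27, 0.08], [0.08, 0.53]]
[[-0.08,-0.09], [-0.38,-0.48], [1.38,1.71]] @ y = [[-0.03, -0.05],  [-0.14, -0.28],  [0.51, 1.02]]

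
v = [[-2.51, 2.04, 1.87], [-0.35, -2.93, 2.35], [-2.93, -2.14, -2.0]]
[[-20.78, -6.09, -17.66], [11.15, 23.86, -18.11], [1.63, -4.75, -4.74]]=v @ [[3.63, 1.97, 4.22],[-4.93, -4.73, 1.41],[-0.86, 4.55, -5.32]]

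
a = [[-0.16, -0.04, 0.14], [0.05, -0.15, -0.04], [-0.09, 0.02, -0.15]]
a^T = [[-0.16, 0.05, -0.09], [-0.04, -0.15, 0.02], [0.14, -0.04, -0.15]]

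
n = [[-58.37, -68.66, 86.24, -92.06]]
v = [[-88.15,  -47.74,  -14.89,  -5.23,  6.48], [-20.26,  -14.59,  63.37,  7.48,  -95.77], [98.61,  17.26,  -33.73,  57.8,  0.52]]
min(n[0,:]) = -92.06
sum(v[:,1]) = -45.06999999999999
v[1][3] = 7.48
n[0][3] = -92.06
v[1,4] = -95.77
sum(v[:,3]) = 60.05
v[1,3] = 7.48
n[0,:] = [-58.37, -68.66, 86.24, -92.06]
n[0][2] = 86.24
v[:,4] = [6.48, -95.77, 0.52]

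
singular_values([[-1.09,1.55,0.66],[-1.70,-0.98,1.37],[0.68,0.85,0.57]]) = [2.54, 2.02, 0.84]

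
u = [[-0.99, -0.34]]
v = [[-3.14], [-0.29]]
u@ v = [[3.21]]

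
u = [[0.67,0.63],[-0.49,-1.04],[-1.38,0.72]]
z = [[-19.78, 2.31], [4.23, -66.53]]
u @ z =[[-10.59, -40.37], [5.29, 68.06], [30.34, -51.09]]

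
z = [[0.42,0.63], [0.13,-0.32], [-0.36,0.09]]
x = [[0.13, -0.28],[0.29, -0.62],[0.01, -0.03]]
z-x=[[0.29, 0.91], [-0.16, 0.3], [-0.37, 0.12]]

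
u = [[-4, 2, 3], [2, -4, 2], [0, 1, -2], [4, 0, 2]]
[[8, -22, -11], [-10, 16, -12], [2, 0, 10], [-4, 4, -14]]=u @ [[-1, 2, -1], [2, -4, 0], [0, -2, -5]]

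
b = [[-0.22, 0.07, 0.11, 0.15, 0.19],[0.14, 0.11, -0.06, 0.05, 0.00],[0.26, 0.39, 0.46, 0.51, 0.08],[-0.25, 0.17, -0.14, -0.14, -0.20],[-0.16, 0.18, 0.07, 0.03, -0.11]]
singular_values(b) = [0.88, 0.46, 0.33, 0.13, 0.0]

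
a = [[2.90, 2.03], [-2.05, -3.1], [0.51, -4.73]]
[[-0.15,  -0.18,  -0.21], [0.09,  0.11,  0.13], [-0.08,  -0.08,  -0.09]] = a @ [[-0.06, -0.07, -0.08], [0.01, 0.01, 0.01]]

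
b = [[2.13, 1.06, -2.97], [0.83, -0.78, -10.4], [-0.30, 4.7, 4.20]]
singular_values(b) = [11.9, 4.4, 1.64]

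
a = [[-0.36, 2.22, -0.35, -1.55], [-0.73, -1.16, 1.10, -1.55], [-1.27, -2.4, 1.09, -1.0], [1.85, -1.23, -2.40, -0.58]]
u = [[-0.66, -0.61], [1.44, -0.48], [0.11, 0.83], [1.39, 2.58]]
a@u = [[1.24, -5.14], [-3.22, -2.08], [-3.89, 0.25], [-4.06, -4.03]]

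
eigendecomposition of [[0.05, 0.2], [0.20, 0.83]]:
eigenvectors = [[-0.97, -0.23], [0.23, -0.97]]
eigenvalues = [0.0, 0.88]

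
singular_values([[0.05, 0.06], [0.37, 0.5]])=[0.63, 0.0]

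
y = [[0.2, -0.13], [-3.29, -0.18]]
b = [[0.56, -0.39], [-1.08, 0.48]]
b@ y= [[1.40, -0.0], [-1.80, 0.05]]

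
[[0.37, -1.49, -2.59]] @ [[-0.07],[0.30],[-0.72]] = [[1.39]]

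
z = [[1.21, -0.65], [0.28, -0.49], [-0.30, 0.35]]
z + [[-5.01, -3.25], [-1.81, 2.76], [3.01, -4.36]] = [[-3.80,-3.9],[-1.53,2.27],[2.71,-4.01]]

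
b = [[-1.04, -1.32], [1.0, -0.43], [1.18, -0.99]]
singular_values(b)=[1.88, 1.68]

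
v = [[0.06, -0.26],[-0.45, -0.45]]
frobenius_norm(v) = 0.69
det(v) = -0.14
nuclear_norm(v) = 0.87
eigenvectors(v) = [[0.83, 0.36],[-0.55, 0.93]]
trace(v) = -0.39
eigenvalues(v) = [0.23, -0.62]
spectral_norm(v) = 0.65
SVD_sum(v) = [[-0.1, -0.12], [-0.41, -0.48]] + [[0.16, -0.14], [-0.04, 0.03]]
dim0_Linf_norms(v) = [0.45, 0.45]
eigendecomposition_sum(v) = [[0.19,-0.07], [-0.12,0.05]] + [[-0.13, -0.19], [-0.33, -0.50]]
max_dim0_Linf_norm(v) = 0.45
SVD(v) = [[0.24, 0.97], [0.97, -0.24]] @ diag([0.6540027871551255, 0.22018254788544822]) @ [[-0.64,-0.76], [0.76,-0.64]]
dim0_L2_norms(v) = [0.45, 0.52]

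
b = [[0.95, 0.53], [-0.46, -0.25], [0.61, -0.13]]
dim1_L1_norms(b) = [1.48, 0.71, 0.74]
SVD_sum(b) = [[1.00,0.40], [-0.48,-0.19], [0.48,0.19]] + [[-0.05, 0.13], [0.02, -0.06], [0.13, -0.32]]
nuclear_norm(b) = 1.68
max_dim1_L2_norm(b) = 1.09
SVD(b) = [[-0.83, 0.36],[0.4, -0.16],[-0.4, -0.92]] @ diag([1.3049017820423412, 0.37911916229956333]) @ [[-0.93, -0.37], [-0.37, 0.93]]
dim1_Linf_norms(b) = [0.95, 0.46, 0.61]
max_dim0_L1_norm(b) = 2.02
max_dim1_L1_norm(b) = 1.48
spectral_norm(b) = 1.30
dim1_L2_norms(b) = [1.09, 0.52, 0.62]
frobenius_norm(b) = 1.36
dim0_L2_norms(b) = [1.22, 0.6]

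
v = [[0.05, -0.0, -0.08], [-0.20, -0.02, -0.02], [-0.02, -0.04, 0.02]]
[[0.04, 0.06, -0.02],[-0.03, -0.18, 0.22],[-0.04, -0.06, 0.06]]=v@ [[0.13,0.86,-0.96], [0.65,0.9,-1.2], [-0.43,-0.27,-0.35]]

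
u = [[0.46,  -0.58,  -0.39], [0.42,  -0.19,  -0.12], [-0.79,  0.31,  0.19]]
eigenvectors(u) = [[-0.52, -0.18, 0.04], [-0.41, 0.42, 0.58], [0.75, -0.89, -0.82]]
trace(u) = 0.46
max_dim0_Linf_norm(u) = 0.79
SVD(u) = [[-0.63, 0.77, -0.06],  [-0.37, -0.24, 0.90],  [0.68, 0.59, 0.44]] @ diag([1.2509660061461534, 0.34406836447471784, 0.0010059992223494223]) @ [[-0.79,0.52,0.34], [-0.62,-0.64,-0.46], [0.03,0.57,-0.82]]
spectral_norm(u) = 1.25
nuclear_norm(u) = 1.60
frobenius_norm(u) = 1.30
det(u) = -0.00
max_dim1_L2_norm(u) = 0.87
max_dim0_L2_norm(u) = 1.01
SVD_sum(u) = [[0.62,  -0.41,  -0.27], [0.37,  -0.24,  -0.16], [-0.66,  0.44,  0.28]] + [[-0.16, -0.17, -0.12], [0.05, 0.05, 0.04], [-0.13, -0.13, -0.09]] + [[-0.00,  -0.00,  0.0],[0.0,  0.0,  -0.0],[0.00,  0.0,  -0.00]]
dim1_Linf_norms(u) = [0.58, 0.42, 0.79]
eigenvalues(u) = [0.57, -0.12, 0.01]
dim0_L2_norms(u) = [1.01, 0.68, 0.45]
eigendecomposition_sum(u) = [[0.48, -0.50, -0.33], [0.37, -0.39, -0.26], [-0.69, 0.73, 0.48]] + [[-0.02, -0.08, -0.06], [0.05, 0.18, 0.13], [-0.1, -0.39, -0.28]] + [[-0.0, 0.0, 0.0],[-0.00, 0.02, 0.01],[0.00, -0.03, -0.01]]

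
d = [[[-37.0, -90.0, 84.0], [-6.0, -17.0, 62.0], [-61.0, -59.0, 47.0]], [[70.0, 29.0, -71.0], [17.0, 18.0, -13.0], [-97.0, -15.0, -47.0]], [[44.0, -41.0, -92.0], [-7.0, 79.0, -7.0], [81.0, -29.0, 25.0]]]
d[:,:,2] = [[84.0, 62.0, 47.0], [-71.0, -13.0, -47.0], [-92.0, -7.0, 25.0]]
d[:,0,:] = [[-37.0, -90.0, 84.0], [70.0, 29.0, -71.0], [44.0, -41.0, -92.0]]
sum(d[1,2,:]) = -159.0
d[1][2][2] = -47.0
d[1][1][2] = -13.0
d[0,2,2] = 47.0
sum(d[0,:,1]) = -166.0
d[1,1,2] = -13.0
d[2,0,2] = -92.0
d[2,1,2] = -7.0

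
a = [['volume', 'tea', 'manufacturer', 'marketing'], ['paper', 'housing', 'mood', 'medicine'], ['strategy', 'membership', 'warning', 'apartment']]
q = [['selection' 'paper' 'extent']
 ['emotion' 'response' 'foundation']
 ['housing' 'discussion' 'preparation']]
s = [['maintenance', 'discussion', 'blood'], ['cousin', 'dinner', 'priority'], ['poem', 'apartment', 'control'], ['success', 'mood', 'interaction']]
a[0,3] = 'marketing'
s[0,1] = 'discussion'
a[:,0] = ['volume', 'paper', 'strategy']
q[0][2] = 'extent'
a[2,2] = 'warning'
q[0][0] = 'selection'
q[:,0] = ['selection', 'emotion', 'housing']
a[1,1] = 'housing'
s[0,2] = 'blood'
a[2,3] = 'apartment'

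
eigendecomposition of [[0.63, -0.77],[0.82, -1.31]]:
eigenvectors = [[0.88, 0.45], [0.47, 0.89]]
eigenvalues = [0.22, -0.9]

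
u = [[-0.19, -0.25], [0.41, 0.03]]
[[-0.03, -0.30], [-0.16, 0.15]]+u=[[-0.22,-0.55], [0.25,0.18]]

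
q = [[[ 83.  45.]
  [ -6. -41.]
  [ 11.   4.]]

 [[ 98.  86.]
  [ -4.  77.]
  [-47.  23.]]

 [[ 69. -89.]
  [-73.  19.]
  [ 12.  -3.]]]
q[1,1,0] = -4.0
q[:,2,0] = [11.0, -47.0, 12.0]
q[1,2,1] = 23.0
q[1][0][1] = 86.0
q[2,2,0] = 12.0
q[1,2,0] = -47.0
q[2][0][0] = 69.0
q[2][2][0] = 12.0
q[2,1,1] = 19.0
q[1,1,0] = -4.0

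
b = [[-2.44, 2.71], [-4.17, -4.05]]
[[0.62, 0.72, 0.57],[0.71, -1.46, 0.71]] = b@[[-0.21,0.05,-0.20],[0.04,0.31,0.03]]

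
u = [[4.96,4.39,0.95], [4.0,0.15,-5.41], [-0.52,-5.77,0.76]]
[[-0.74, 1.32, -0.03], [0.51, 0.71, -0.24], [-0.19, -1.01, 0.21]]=u @ [[-0.13, 0.13, 0.01], [0.02, 0.16, -0.03], [-0.19, -0.03, 0.05]]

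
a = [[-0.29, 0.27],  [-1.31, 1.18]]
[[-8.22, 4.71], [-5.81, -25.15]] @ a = [[-3.79,  3.34], [34.63,  -31.25]]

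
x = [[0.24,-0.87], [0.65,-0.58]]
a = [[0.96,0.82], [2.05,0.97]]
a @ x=[[0.76, -1.31], [1.12, -2.35]]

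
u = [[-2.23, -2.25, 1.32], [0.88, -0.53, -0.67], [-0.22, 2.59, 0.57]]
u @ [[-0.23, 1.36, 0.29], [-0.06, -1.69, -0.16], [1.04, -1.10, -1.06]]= [[2.02, -0.68, -1.69], [-0.87, 2.83, 1.05], [0.49, -5.3, -1.08]]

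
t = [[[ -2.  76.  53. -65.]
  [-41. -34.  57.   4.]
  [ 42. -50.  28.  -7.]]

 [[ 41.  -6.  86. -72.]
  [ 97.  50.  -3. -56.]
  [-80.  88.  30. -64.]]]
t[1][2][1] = 88.0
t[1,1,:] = [97.0, 50.0, -3.0, -56.0]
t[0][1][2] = 57.0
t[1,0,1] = -6.0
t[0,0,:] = [-2.0, 76.0, 53.0, -65.0]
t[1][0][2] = 86.0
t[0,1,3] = 4.0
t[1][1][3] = -56.0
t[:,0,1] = [76.0, -6.0]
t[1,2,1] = 88.0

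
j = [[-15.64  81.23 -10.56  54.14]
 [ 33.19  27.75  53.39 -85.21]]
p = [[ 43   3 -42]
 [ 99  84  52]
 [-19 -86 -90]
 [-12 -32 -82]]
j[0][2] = -10.56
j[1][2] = 53.39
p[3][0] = -12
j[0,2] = -10.56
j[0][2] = -10.56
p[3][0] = -12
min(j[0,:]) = -15.64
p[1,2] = 52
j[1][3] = -85.21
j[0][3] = 54.14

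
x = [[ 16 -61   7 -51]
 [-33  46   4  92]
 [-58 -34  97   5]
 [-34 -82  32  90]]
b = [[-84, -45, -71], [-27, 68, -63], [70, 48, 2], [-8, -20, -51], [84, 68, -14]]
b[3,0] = -8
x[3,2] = 32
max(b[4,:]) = 84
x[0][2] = 7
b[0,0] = -84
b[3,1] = -20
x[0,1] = -61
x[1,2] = 4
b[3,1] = -20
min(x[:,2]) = 4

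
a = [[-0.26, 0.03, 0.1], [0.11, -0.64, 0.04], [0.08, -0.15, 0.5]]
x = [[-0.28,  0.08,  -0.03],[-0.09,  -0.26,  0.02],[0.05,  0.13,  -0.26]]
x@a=[[0.08, -0.06, -0.04], [-0.0, 0.16, -0.01], [-0.02, -0.04, -0.12]]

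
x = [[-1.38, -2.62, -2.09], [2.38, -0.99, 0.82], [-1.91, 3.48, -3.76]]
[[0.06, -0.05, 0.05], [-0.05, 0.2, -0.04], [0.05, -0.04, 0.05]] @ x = [[-0.30,0.07,-0.35],[0.62,-0.21,0.42],[-0.26,0.08,-0.33]]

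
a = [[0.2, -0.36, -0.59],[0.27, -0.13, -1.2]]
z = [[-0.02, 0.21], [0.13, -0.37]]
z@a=[[0.05, -0.02, -0.24], [-0.07, 0.0, 0.37]]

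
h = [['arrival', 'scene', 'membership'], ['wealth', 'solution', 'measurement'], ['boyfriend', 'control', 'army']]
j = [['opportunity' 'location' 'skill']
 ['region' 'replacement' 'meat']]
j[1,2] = 'meat'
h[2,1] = 'control'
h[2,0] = 'boyfriend'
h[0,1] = 'scene'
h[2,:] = ['boyfriend', 'control', 'army']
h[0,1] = 'scene'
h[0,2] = 'membership'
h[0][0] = 'arrival'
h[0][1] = 'scene'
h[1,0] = 'wealth'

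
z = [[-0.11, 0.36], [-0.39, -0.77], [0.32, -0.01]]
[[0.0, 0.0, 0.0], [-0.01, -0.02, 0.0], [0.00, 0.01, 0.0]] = z@[[0.01, 0.03, -0.00],  [0.01, 0.01, -0.0]]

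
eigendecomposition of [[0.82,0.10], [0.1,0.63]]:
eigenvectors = [[0.92,-0.39], [0.39,0.92]]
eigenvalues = [0.86, 0.59]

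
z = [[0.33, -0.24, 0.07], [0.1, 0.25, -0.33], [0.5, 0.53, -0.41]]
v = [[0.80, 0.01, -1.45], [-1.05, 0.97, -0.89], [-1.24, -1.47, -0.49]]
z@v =[[0.43, -0.33, -0.3], [0.23, 0.73, -0.21], [0.35, 1.12, -1.00]]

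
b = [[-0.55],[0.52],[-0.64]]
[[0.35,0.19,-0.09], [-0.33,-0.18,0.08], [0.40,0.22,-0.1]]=b @[[-0.63, -0.35, 0.16]]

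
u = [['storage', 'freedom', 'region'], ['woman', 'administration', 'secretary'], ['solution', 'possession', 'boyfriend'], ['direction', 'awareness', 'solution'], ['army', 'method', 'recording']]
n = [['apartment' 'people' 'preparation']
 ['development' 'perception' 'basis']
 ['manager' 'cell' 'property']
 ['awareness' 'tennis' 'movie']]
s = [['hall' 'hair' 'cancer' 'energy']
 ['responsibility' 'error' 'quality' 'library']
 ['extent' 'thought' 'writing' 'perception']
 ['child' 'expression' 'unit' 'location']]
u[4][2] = 'recording'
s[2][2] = 'writing'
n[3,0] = 'awareness'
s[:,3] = ['energy', 'library', 'perception', 'location']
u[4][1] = 'method'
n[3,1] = 'tennis'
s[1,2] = 'quality'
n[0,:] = ['apartment', 'people', 'preparation']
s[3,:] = ['child', 'expression', 'unit', 'location']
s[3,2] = 'unit'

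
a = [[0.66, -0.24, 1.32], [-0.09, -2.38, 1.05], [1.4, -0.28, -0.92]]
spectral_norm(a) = 2.74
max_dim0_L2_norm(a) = 2.41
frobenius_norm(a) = 3.45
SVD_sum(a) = [[-0.0, -0.78, 0.52], [-0.0, -2.13, 1.43], [0.00, 0.23, -0.16]] + [[-0.02, 0.01, 0.01],  [0.16, -0.06, -0.09],  [1.36, -0.54, -0.81]] + [[0.68, 0.53, 0.79], [-0.24, -0.19, -0.28], [0.04, 0.03, 0.04]]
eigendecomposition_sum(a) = [[1.08+0.00j, -0.11+0.00j, (0.57-0j)],  [(0.15+0j), (-0.02+0j), 0.08-0.00j],  [0.64+0.00j, -0.06+0.00j, (0.33-0j)]] + [[-0.21+0.29j,(-0.06+0.26j),(0.38-0.56j)],[-0.12-3.89j,(-1.18-2.67j),0.49+7.26j],[(0.38-1.32j),(-0.11-1.03j),-0.63+2.49j]] + [[-0.21-0.29j, -0.06-0.26j, (0.38+0.56j)], [(-0.12+3.89j), -1.18+2.67j, (0.49-7.26j)], [0.38+1.32j, (-0.11+1.03j), (-0.63-2.49j)]]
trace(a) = -2.64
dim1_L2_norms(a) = [1.5, 2.6, 1.7]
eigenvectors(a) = [[0.86+0.00j, (-0.07-0.05j), -0.07+0.05j], [0.12+0.00j, 0.94+0.00j, (0.94-0j)], [(0.5+0j), (0.32+0.1j), 0.32-0.10j]]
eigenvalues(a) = [(1.4+0j), (-2.02+0.12j), (-2.02-0.12j)]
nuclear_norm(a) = 5.67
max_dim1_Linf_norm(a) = 2.38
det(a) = 5.74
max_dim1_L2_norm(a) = 2.6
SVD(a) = [[-0.34, -0.01, -0.94], [-0.93, 0.11, 0.34], [0.1, 0.99, -0.05]] @ diag([2.740964515644621, 1.6849311806489944, 1.2423849807744116]) @ [[0.0, 0.83, -0.56], [0.81, -0.32, -0.48], [-0.58, -0.45, -0.68]]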